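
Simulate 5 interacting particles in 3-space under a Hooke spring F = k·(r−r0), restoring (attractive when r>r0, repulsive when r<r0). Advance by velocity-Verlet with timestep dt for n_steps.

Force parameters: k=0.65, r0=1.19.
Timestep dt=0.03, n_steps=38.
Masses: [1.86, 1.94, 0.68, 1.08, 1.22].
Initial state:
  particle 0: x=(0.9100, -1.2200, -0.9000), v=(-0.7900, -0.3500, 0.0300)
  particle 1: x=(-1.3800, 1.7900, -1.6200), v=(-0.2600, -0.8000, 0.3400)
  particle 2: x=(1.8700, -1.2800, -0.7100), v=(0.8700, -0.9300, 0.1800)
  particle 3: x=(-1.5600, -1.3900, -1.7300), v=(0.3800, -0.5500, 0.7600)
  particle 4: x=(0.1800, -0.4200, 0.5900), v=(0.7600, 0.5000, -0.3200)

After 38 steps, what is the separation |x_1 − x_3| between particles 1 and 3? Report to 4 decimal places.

step 0: x0=(0.9100, -1.2200, -0.9000) x1=(-1.3800, 1.7900, -1.6200) x2=(1.8700, -1.2800, -0.7100) x3=(-1.5600, -1.3900, -1.7300) x4=(0.1800, -0.4200, 0.5900)
step 1: x0=(0.8858, -1.2301, -0.8992) x1=(-1.3871, 1.7648, -1.6094) x2=(1.8938, -1.3068, -0.7049) x3=(-1.5473, -1.4058, -1.7065) x4=(0.2026, -0.4050, 0.5794)
step 2: x0=(0.8605, -1.2396, -0.8985) x1=(-1.3926, 1.7373, -1.5981) x2=(1.9130, -1.3313, -0.7004) x3=(-1.5320, -1.4200, -1.6816) x4=(0.2246, -0.3899, 0.5670)
step 3: x0=(0.8343, -1.2483, -0.8979) x1=(-1.3967, 1.7075, -1.5860) x2=(1.9275, -1.3535, -0.6965) x3=(-1.5142, -1.4328, -1.6554) x4=(0.2461, -0.3748, 0.5526)
step 4: x0=(0.8071, -1.2563, -0.8975) x1=(-1.3993, 1.6754, -1.5731) x2=(1.9372, -1.3734, -0.6931) x3=(-1.4938, -1.4441, -1.6278) x4=(0.2671, -0.3597, 0.5365)
step 5: x0=(0.7790, -1.2636, -0.8972) x1=(-1.4003, 1.6410, -1.5595) x2=(1.9422, -1.3910, -0.6904) x3=(-1.4710, -1.4539, -1.5990) x4=(0.2876, -0.3447, 0.5185)
step 6: x0=(0.7500, -1.2703, -0.8970) x1=(-1.3999, 1.6044, -1.5452) x2=(1.9425, -1.4063, -0.6882) x3=(-1.4457, -1.4622, -1.5690) x4=(0.3074, -0.3298, 0.4988)
step 7: x0=(0.7202, -1.2763, -0.8968) x1=(-1.3979, 1.5656, -1.5302) x2=(1.9379, -1.4192, -0.6865) x3=(-1.4181, -1.4691, -1.5378) x4=(0.3267, -0.3150, 0.4774)
step 8: x0=(0.6896, -1.2816, -0.8968) x1=(-1.3945, 1.5246, -1.5144) x2=(1.9287, -1.4298, -0.6854) x3=(-1.3881, -1.4746, -1.5055) x4=(0.3454, -0.3004, 0.4543)
step 9: x0=(0.6583, -1.2862, -0.8969) x1=(-1.3896, 1.4815, -1.4980) x2=(1.9148, -1.4381, -0.6849) x3=(-1.3560, -1.4786, -1.4721) x4=(0.3635, -0.2859, 0.4297)
step 10: x0=(0.6263, -1.2902, -0.8970) x1=(-1.3832, 1.4364, -1.4810) x2=(1.8962, -1.4441, -0.6849) x3=(-1.3217, -1.4813, -1.4378) x4=(0.3810, -0.2716, 0.4035)
step 11: x0=(0.5936, -1.2936, -0.8972) x1=(-1.3753, 1.3893, -1.4632) x2=(1.8732, -1.4478, -0.6853) x3=(-1.2853, -1.4826, -1.4025) x4=(0.3979, -0.2576, 0.3758)
step 12: x0=(0.5603, -1.2964, -0.8975) x1=(-1.3660, 1.3402, -1.4449) x2=(1.8457, -1.4493, -0.6863) x3=(-1.2469, -1.4825, -1.3663) x4=(0.4141, -0.2438, 0.3467)
step 13: x0=(0.5265, -1.2986, -0.8978) x1=(-1.3553, 1.2892, -1.4259) x2=(1.8139, -1.4486, -0.6877) x3=(-1.2067, -1.4812, -1.3293) x4=(0.4297, -0.2303, 0.3162)
step 14: x0=(0.4921, -1.3002, -0.8981) x1=(-1.3432, 1.2363, -1.4064) x2=(1.7780, -1.4458, -0.6895) x3=(-1.1648, -1.4785, -1.2915) x4=(0.4447, -0.2171, 0.2845)
step 15: x0=(0.4572, -1.3013, -0.8985) x1=(-1.3297, 1.1817, -1.3862) x2=(1.7380, -1.4408, -0.6918) x3=(-1.1212, -1.4747, -1.2531) x4=(0.4590, -0.2041, 0.2515)
step 16: x0=(0.4219, -1.3018, -0.8989) x1=(-1.3149, 1.1254, -1.3656) x2=(1.6941, -1.4339, -0.6945) x3=(-1.0760, -1.4696, -1.2141) x4=(0.4727, -0.1915, 0.2174)
step 17: x0=(0.3862, -1.3018, -0.8994) x1=(-1.2988, 1.0674, -1.3444) x2=(1.6465, -1.4249, -0.6975) x3=(-1.0294, -1.4634, -1.1744) x4=(0.4858, -0.1792, 0.1822)
step 18: x0=(0.3501, -1.3012, -0.8998) x1=(-1.2814, 1.0079, -1.3227) x2=(1.5954, -1.4141, -0.7009) x3=(-0.9816, -1.4561, -1.1343) x4=(0.4982, -0.1673, 0.1459)
step 19: x0=(0.3137, -1.3002, -0.9003) x1=(-1.2628, 0.9469, -1.3006) x2=(1.5410, -1.4015, -0.7045) x3=(-0.9325, -1.4477, -1.0938) x4=(0.5099, -0.1557, 0.1088)
step 20: x0=(0.2770, -1.2986, -0.9008) x1=(-1.2431, 0.8845, -1.2780) x2=(1.4835, -1.3872, -0.7085) x3=(-0.8825, -1.4382, -1.0529) x4=(0.5211, -0.1444, 0.0707)
step 21: x0=(0.2401, -1.2966, -0.9012) x1=(-1.2222, 0.8208, -1.2549) x2=(1.4231, -1.3712, -0.7128) x3=(-0.8316, -1.4279, -1.0117) x4=(0.5316, -0.1335, 0.0319)
step 22: x0=(0.2030, -1.2942, -0.9017) x1=(-1.2002, 0.7558, -1.2315) x2=(1.3600, -1.3537, -0.7172) x3=(-0.7799, -1.4166, -0.9702) x4=(0.5415, -0.1229, -0.0077)
step 23: x0=(0.1657, -1.2914, -0.9021) x1=(-1.1772, 0.6896, -1.2077) x2=(1.2945, -1.3347, -0.7219) x3=(-0.7276, -1.4045, -0.9285) x4=(0.5508, -0.1127, -0.0480)
step 24: x0=(0.1284, -1.2881, -0.9025) x1=(-1.1532, 0.6224, -1.1836) x2=(1.2269, -1.3144, -0.7268) x3=(-0.6748, -1.3916, -0.8866) x4=(0.5595, -0.1028, -0.0888)
step 25: x0=(0.0909, -1.2844, -0.9030) x1=(-1.1283, 0.5541, -1.1592) x2=(1.1572, -1.2929, -0.7319) x3=(-0.6217, -1.3779, -0.8446) x4=(0.5676, -0.0932, -0.1302)
step 26: x0=(0.0535, -1.2804, -0.9034) x1=(-1.1025, 0.4849, -1.1344) x2=(1.0859, -1.2703, -0.7371) x3=(-0.5683, -1.3636, -0.8025) x4=(0.5752, -0.0840, -0.1721)
step 27: x0=(0.0160, -1.2761, -0.9039) x1=(-1.0759, 0.4150, -1.1095) x2=(1.0132, -1.2467, -0.7424) x3=(-0.5150, -1.3486, -0.7603) x4=(0.5823, -0.0751, -0.2143)
step 28: x0=(-0.0215, -1.2714, -0.9044) x1=(-1.0485, 0.3442, -1.0842) x2=(0.9393, -1.2221, -0.7478) x3=(-0.4617, -1.3332, -0.7179) x4=(0.5888, -0.0664, -0.2570)
step 29: x0=(-0.0589, -1.2664, -0.9049) x1=(-1.0205, 0.2728, -1.0588) x2=(0.8644, -1.1968, -0.7533) x3=(-0.4085, -1.3172, -0.6754) x4=(0.5948, -0.0581, -0.2999)
step 30: x0=(-0.0962, -1.2612, -0.9056) x1=(-0.9919, 0.2009, -1.0332) x2=(0.7888, -1.1707, -0.7588) x3=(-0.3556, -1.3008, -0.6327) x4=(0.6004, -0.0500, -0.3430)
step 31: x0=(-0.1335, -1.2557, -0.9065) x1=(-0.9627, 0.1284, -1.0075) x2=(0.7128, -1.1440, -0.7645) x3=(-0.3030, -1.2841, -0.5897) x4=(0.6056, -0.0421, -0.3864)
step 32: x0=(-0.1708, -1.2500, -0.9076) x1=(-0.9331, 0.0555, -0.9816) x2=(0.6365, -1.1169, -0.7702) x3=(-0.2507, -1.2670, -0.5464) x4=(0.6103, -0.0345, -0.4299)
step 33: x0=(-0.2081, -1.2441, -0.9089) x1=(-0.9030, -0.0176, -0.9556) x2=(0.5603, -1.0893, -0.7760) x3=(-0.1986, -1.2497, -0.5025) x4=(0.6147, -0.0271, -0.4736)
step 34: x0=(-0.2455, -1.2382, -0.9105) x1=(-0.8726, -0.0911, -0.9296) x2=(0.4842, -1.0613, -0.7819) x3=(-0.1466, -1.2322, -0.4583) x4=(0.6188, -0.0199, -0.5173)
step 35: x0=(-0.2831, -1.2321, -0.9123) x1=(-0.8419, -0.1647, -0.9034) x2=(0.4084, -1.0329, -0.7880) x3=(-0.0948, -1.2145, -0.4136) x4=(0.6225, -0.0129, -0.5611)
step 36: x0=(-0.3208, -1.2260, -0.9143) x1=(-0.8110, -0.2384, -0.8772) x2=(0.3331, -1.0043, -0.7943) x3=(-0.0430, -1.1967, -0.3685) x4=(0.6259, -0.0061, -0.6050)
step 37: x0=(-0.3587, -1.2199, -0.9164) x1=(-0.7799, -0.3121, -0.8510) x2=(0.2584, -0.9754, -0.8010) x3=(0.0086, -1.1788, -0.3228) x4=(0.6291, 0.0005, -0.6489)
step 38: x0=(-0.3967, -1.2138, -0.9187) x1=(-0.7488, -0.3858, -0.8248) x2=(0.1842, -0.9463, -0.8080) x3=(0.0603, -1.1609, -0.2768) x4=(0.6319, 0.0070, -0.6928)

1.2473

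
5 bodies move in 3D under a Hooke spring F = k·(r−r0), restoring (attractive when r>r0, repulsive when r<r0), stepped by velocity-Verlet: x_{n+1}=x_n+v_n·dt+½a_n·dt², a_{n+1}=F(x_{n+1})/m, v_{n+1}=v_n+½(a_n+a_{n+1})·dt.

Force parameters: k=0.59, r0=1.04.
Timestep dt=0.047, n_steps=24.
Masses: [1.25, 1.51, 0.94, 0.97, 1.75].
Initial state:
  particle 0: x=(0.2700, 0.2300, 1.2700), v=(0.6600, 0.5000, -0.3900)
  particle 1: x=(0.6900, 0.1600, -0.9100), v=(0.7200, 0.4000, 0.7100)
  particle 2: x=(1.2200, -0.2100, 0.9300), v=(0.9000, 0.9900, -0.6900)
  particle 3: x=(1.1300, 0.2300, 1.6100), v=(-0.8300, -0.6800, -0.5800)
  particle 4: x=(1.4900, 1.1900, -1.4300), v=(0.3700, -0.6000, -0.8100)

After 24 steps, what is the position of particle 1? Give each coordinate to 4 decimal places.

step 0: x0=(0.2700, 0.2300, 1.2700) x1=(0.6900, 0.1600, -0.9100) x2=(1.2200, -0.2100, 0.9300) x3=(1.1300, 0.2300, 1.6100) x4=(1.4900, 1.1900, -1.4300)
step 1: x0=(0.3015, 0.2538, 1.2501) x1=(0.7241, 0.1789, -0.8752) x2=(1.2622, -0.1628, 0.8958) x3=(1.0910, 0.1985, 1.5805) x4=(1.5069, 1.1609, -1.4660)
step 2: x0=(0.3340, 0.2782, 1.2271) x1=(0.7585, 0.1979, -0.8376) x2=(1.3043, -0.1144, 0.8583) x3=(1.0523, 0.1681, 1.5467) x4=(1.5226, 1.1301, -1.4980)
step 3: x0=(0.3674, 0.3031, 1.2009) x1=(0.7932, 0.2170, -0.7975) x2=(1.3463, -0.0648, 0.8175) x3=(1.0140, 0.1386, 1.5088) x4=(1.5374, 1.0976, -1.5259)
step 4: x0=(0.4015, 0.3286, 1.1717) x1=(0.8282, 0.2362, -0.7550) x2=(1.3882, -0.0142, 0.7735) x3=(0.9762, 0.1100, 1.4668) x4=(1.5510, 1.0636, -1.5497)
step 5: x0=(0.4365, 0.3546, 1.1395) x1=(0.8635, 0.2554, -0.7104) x2=(1.4300, 0.0374, 0.7267) x3=(0.9391, 0.0823, 1.4209) x4=(1.5637, 1.0281, -1.5695)
step 6: x0=(0.4721, 0.3812, 1.1043) x1=(0.8989, 0.2747, -0.6639) x2=(1.4717, 0.0900, 0.6771) x3=(0.9027, 0.0553, 1.3714) x4=(1.5752, 0.9912, -1.5853)
step 7: x0=(0.5085, 0.4084, 1.0663) x1=(0.9344, 0.2941, -0.6157) x2=(1.5133, 0.1434, 0.6251) x3=(0.8673, 0.0290, 1.3182) x4=(1.5858, 0.9531, -1.5973)
step 8: x0=(0.5455, 0.4362, 1.0256) x1=(0.9700, 0.3134, -0.5660) x2=(1.5547, 0.1975, 0.5709) x3=(0.8329, 0.0033, 1.2615) x4=(1.5953, 0.9138, -1.6054)
step 9: x0=(0.5832, 0.4647, 0.9823) x1=(1.0056, 0.3328, -0.5152) x2=(1.5959, 0.2522, 0.5148) x3=(0.7995, -0.0219, 1.2015) x4=(1.6039, 0.8734, -1.6097)
step 10: x0=(0.6217, 0.4937, 0.9365) x1=(1.0412, 0.3522, -0.4635) x2=(1.6368, 0.3074, 0.4570) x3=(0.7673, -0.0467, 1.1382) x4=(1.6114, 0.8321, -1.6105)
step 11: x0=(0.6609, 0.5233, 0.8884) x1=(1.0768, 0.3716, -0.4110) x2=(1.6774, 0.3629, 0.3979) x3=(0.7361, -0.0709, 1.0718) x4=(1.6180, 0.7899, -1.6077)
step 12: x0=(0.7008, 0.5535, 0.8382) x1=(1.1123, 0.3911, -0.3582) x2=(1.7177, 0.4187, 0.3376) x3=(0.7062, -0.0947, 1.0024) x4=(1.6236, 0.7469, -1.6016)
step 13: x0=(0.7415, 0.5841, 0.7861) x1=(1.1476, 0.4104, -0.3051) x2=(1.7576, 0.4745, 0.2765) x3=(0.6775, -0.1178, 0.9302) x4=(1.6284, 0.7032, -1.5921)
step 14: x0=(0.7829, 0.6150, 0.7323) x1=(1.1828, 0.4297, -0.2521) x2=(1.7971, 0.5303, 0.2147) x3=(0.6502, -0.1403, 0.8552) x4=(1.6322, 0.6590, -1.5796)
step 15: x0=(0.8250, 0.6463, 0.6770) x1=(1.2178, 0.4490, -0.1992) x2=(1.8362, 0.5860, 0.1523) x3=(0.6242, -0.1620, 0.7777) x4=(1.6352, 0.6143, -1.5642)
step 16: x0=(0.8677, 0.6777, 0.6204) x1=(1.2526, 0.4681, -0.1467) x2=(1.8749, 0.6414, 0.0896) x3=(0.5996, -0.1828, 0.6977) x4=(1.6374, 0.5692, -1.5459)
step 17: x0=(0.9109, 0.7093, 0.5626) x1=(1.2871, 0.4870, -0.0946) x2=(1.9131, 0.6965, 0.0265) x3=(0.5767, -0.2027, 0.6154) x4=(1.6387, 0.5239, -1.5250)
step 18: x0=(0.9545, 0.7408, 0.5038) x1=(1.3215, 0.5057, -0.0430) x2=(1.9509, 0.7512, -0.0368) x3=(0.5553, -0.2215, 0.5311) x4=(1.6394, 0.4783, -1.5016)
step 19: x0=(0.9983, 0.7724, 0.4442) x1=(1.3557, 0.5241, 0.0080) x2=(1.9880, 0.8054, -0.1003) x3=(0.5357, -0.2390, 0.4447) x4=(1.6393, 0.4326, -1.4760)
step 20: x0=(1.0423, 0.8039, 0.3838) x1=(1.3899, 0.5421, 0.0585) x2=(2.0244, 0.8590, -0.1641) x3=(0.5180, -0.2552, 0.3565) x4=(1.6385, 0.3868, -1.4482)
step 21: x0=(1.0862, 0.8353, 0.3228) x1=(1.4240, 0.5597, 0.1084) x2=(2.0600, 0.9119, -0.2281) x3=(0.5023, -0.2699, 0.2667) x4=(1.6371, 0.3411, -1.4184)
step 22: x0=(1.1300, 0.8666, 0.2612) x1=(1.4583, 0.5767, 0.1578) x2=(2.0945, 0.9639, -0.2922) x3=(0.4887, -0.2830, 0.1754) x4=(1.6350, 0.2954, -1.3868)
step 23: x0=(1.1735, 0.8978, 0.1989) x1=(1.4927, 0.5931, 0.2066) x2=(2.1279, 1.0149, -0.3565) x3=(0.4774, -0.2943, 0.0827) x4=(1.6325, 0.2500, -1.3535)
step 24: x0=(1.2166, 0.9289, 0.1360) x1=(1.5273, 0.6088, 0.2551) x2=(2.1599, 1.0648, -0.4208) x3=(0.4685, -0.3037, -0.0111) x4=(1.6295, 0.2047, -1.3187)

(1.5273, 0.6088, 0.2551)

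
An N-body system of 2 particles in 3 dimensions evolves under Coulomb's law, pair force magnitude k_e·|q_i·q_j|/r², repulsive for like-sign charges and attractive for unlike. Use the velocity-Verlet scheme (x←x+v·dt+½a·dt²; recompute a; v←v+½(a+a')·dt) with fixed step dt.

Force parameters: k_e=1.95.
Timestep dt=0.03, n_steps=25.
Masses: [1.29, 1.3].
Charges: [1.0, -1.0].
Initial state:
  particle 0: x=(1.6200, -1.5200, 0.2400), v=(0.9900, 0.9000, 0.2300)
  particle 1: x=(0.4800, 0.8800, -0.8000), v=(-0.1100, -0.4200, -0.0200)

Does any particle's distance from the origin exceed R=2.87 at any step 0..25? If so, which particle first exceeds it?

no

step 0: x0=(1.6200, -1.5200, 0.2400) x1=(0.4800, 0.8800, -0.8000)
step 1: x0=(1.6497, -1.4929, 0.2469) x1=(0.4767, 0.8673, -0.8006)
step 2: x0=(1.6793, -1.4657, 0.2537) x1=(0.4735, 0.8545, -0.8011)
step 3: x0=(1.7088, -1.4384, 0.2604) x1=(0.4704, 0.8416, -0.8015)
step 4: x0=(1.7382, -1.4109, 0.2671) x1=(0.4674, 0.8285, -0.8019)
step 5: x0=(1.7676, -1.3832, 0.2737) x1=(0.4644, 0.8153, -0.8022)
step 6: x0=(1.7969, -1.3555, 0.2802) x1=(0.4615, 0.8019, -0.8025)
step 7: x0=(1.8261, -1.3276, 0.2867) x1=(0.4587, 0.7884, -0.8026)
step 8: x0=(1.8552, -1.2995, 0.2931) x1=(0.4560, 0.7747, -0.8027)
step 9: x0=(1.8842, -1.2713, 0.2994) x1=(0.4534, 0.7610, -0.8028)
step 10: x0=(1.9131, -1.2430, 0.3057) x1=(0.4508, 0.7470, -0.8027)
step 11: x0=(1.9419, -1.2145, 0.3119) x1=(0.4484, 0.7330, -0.8026)
step 12: x0=(1.9707, -1.1859, 0.3180) x1=(0.4461, 0.7188, -0.8024)
step 13: x0=(1.9993, -1.1572, 0.3240) x1=(0.4439, 0.7045, -0.8021)
step 14: x0=(2.0278, -1.1283, 0.3299) x1=(0.4418, 0.6900, -0.8018)
step 15: x0=(2.0561, -1.0993, 0.3358) x1=(0.4398, 0.6754, -0.8014)
step 16: x0=(2.0844, -1.0702, 0.3416) x1=(0.4379, 0.6607, -0.8008)
step 17: x0=(2.1125, -1.0409, 0.3473) x1=(0.4362, 0.6459, -0.8002)
step 18: x0=(2.1406, -1.0116, 0.3529) x1=(0.4345, 0.6309, -0.7996)
step 19: x0=(2.1685, -0.9821, 0.3584) x1=(0.4330, 0.6159, -0.7988)
step 20: x0=(2.1962, -0.9524, 0.3638) x1=(0.4316, 0.6007, -0.7979)
step 21: x0=(2.2238, -0.9227, 0.3692) x1=(0.4304, 0.5853, -0.7970)
step 22: x0=(2.2513, -0.8929, 0.3744) x1=(0.4293, 0.5699, -0.7960)
step 23: x0=(2.2787, -0.8629, 0.3796) x1=(0.4283, 0.5544, -0.7948)
step 24: x0=(2.3059, -0.8328, 0.3847) x1=(0.4275, 0.5387, -0.7936)
step 25: x0=(2.3330, -0.8026, 0.3897) x1=(0.4268, 0.5230, -0.7923)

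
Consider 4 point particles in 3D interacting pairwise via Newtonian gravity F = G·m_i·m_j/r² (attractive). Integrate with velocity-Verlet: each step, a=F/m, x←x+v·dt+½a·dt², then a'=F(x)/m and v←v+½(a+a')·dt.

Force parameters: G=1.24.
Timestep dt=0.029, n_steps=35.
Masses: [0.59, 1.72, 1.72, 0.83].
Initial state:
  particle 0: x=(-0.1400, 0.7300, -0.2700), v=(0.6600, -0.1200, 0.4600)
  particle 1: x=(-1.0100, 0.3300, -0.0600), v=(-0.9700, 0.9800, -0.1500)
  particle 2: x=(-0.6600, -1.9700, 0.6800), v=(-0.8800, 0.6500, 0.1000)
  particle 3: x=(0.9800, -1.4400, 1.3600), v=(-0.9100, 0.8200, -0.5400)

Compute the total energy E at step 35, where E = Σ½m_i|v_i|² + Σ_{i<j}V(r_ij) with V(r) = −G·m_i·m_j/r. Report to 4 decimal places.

-1.3356

step 0: x0=(-0.1400, 0.7300, -0.2700) x1=(-1.0100, 0.3300, -0.0600) x2=(-0.6600, -1.9700, 0.6800) x3=(0.9800, -1.4400, 1.3600)
step 1: x0=(-0.1217, 0.7260, -0.2564) x1=(-1.0378, 0.3584, -0.0644) x2=(-0.6854, -1.9509, 0.6829) x3=(0.9533, -1.4162, 1.3442)
step 2: x0=(-0.1050, 0.7211, -0.2423) x1=(-1.0649, 0.3866, -0.0687) x2=(-0.7107, -1.9315, 0.6858) x3=(0.9260, -1.3924, 1.3280)
step 3: x0=(-0.0899, 0.7153, -0.2278) x1=(-1.0914, 0.4148, -0.0730) x2=(-0.7357, -1.9115, 0.6886) x3=(0.8980, -1.3686, 1.3116)
step 4: x0=(-0.0763, 0.7088, -0.2130) x1=(-1.1173, 0.4427, -0.0772) x2=(-0.7605, -1.8912, 0.6914) x3=(0.8694, -1.3447, 1.2948)
step 5: x0=(-0.0642, 0.7017, -0.1978) x1=(-1.1425, 0.4705, -0.0814) x2=(-0.7851, -1.8705, 0.6942) x3=(0.8402, -1.3209, 1.2777)
step 6: x0=(-0.0535, 0.6939, -0.1823) x1=(-1.1672, 0.4980, -0.0855) x2=(-0.8095, -1.8493, 0.6969) x3=(0.8103, -1.2970, 1.2603)
step 7: x0=(-0.0442, 0.6856, -0.1666) x1=(-1.1913, 0.5252, -0.0895) x2=(-0.8337, -1.8277, 0.6997) x3=(0.7798, -1.2731, 1.2426)
step 8: x0=(-0.0363, 0.6768, -0.1506) x1=(-1.2148, 0.5523, -0.0934) x2=(-0.8576, -1.8057, 0.7024) x3=(0.7485, -1.2492, 1.2245)
step 9: x0=(-0.0296, 0.6675, -0.1345) x1=(-1.2378, 0.5790, -0.0972) x2=(-0.8813, -1.7832, 0.7050) x3=(0.7167, -1.2252, 1.2062)
step 10: x0=(-0.0242, 0.6579, -0.1181) x1=(-1.2603, 0.6054, -0.1008) x2=(-0.9048, -1.7604, 0.7076) x3=(0.6841, -1.2012, 1.1875)
step 11: x0=(-0.0200, 0.6478, -0.1015) x1=(-1.2822, 0.6315, -0.1044) x2=(-0.9281, -1.7371, 0.7102) x3=(0.6508, -1.1772, 1.1685)
step 12: x0=(-0.0170, 0.6373, -0.0848) x1=(-1.3037, 0.6574, -0.1078) x2=(-0.9511, -1.7133, 0.7128) x3=(0.6168, -1.1532, 1.1493)
step 13: x0=(-0.0151, 0.6266, -0.0680) x1=(-1.3247, 0.6828, -0.1110) x2=(-0.9738, -1.6892, 0.7153) x3=(0.5821, -1.1292, 1.1297)
step 14: x0=(-0.0143, 0.6155, -0.0510) x1=(-1.3452, 0.7080, -0.1141) x2=(-0.9962, -1.6646, 0.7177) x3=(0.5466, -1.1051, 1.1098)
step 15: x0=(-0.0145, 0.6040, -0.0339) x1=(-1.3653, 0.7328, -0.1171) x2=(-1.0184, -1.6395, 0.7201) x3=(0.5104, -1.0810, 1.0896)
step 16: x0=(-0.0158, 0.5923, -0.0166) x1=(-1.3850, 0.7572, -0.1199) x2=(-1.0403, -1.6140, 0.7225) x3=(0.4735, -1.0568, 1.0691)
step 17: x0=(-0.0180, 0.5803, 0.0008) x1=(-1.4042, 0.7813, -0.1225) x2=(-1.0620, -1.5881, 0.7248) x3=(0.4357, -1.0327, 1.0482)
step 18: x0=(-0.0212, 0.5680, 0.0183) x1=(-1.4230, 0.8050, -0.1250) x2=(-1.0833, -1.5617, 0.7270) x3=(0.3972, -1.0084, 1.0271)
step 19: x0=(-0.0253, 0.5554, 0.0359) x1=(-1.4414, 0.8283, -0.1273) x2=(-1.1043, -1.5349, 0.7292) x3=(0.3578, -0.9842, 1.0057)
step 20: x0=(-0.0304, 0.5425, 0.0536) x1=(-1.4594, 0.8512, -0.1295) x2=(-1.1249, -1.5075, 0.7313) x3=(0.3176, -0.9598, 0.9839)
step 21: x0=(-0.0363, 0.5292, 0.0715) x1=(-1.4770, 0.8737, -0.1315) x2=(-1.1453, -1.4798, 0.7334) x3=(0.2765, -0.9355, 0.9619)
step 22: x0=(-0.0431, 0.5157, 0.0895) x1=(-1.4943, 0.8959, -0.1332) x2=(-1.1653, -1.4515, 0.7354) x3=(0.2345, -0.9110, 0.9395)
step 23: x0=(-0.0508, 0.5018, 0.1076) x1=(-1.5111, 0.9176, -0.1348) x2=(-1.1849, -1.4227, 0.7373) x3=(0.1917, -0.8865, 0.9168)
step 24: x0=(-0.0593, 0.4876, 0.1258) x1=(-1.5277, 0.9389, -0.1363) x2=(-1.2041, -1.3935, 0.7391) x3=(0.1479, -0.8620, 0.8938)
step 25: x0=(-0.0686, 0.4730, 0.1442) x1=(-1.5438, 0.9598, -0.1375) x2=(-1.2230, -1.3637, 0.7409) x3=(0.1031, -0.8373, 0.8705)
step 26: x0=(-0.0787, 0.4580, 0.1627) x1=(-1.5597, 0.9803, -0.1385) x2=(-1.2414, -1.3334, 0.7425) x3=(0.0573, -0.8126, 0.8469)
step 27: x0=(-0.0897, 0.4426, 0.1814) x1=(-1.5752, 1.0003, -0.1394) x2=(-1.2594, -1.3026, 0.7440) x3=(0.0105, -0.7877, 0.8230)
step 28: x0=(-0.1014, 0.4267, 0.2003) x1=(-1.5903, 1.0199, -0.1400) x2=(-1.2769, -1.2712, 0.7455) x3=(-0.0374, -0.7628, 0.7988)
step 29: x0=(-0.1139, 0.4103, 0.2193) x1=(-1.6051, 1.0391, -0.1405) x2=(-1.2940, -1.2393, 0.7468) x3=(-0.0864, -0.7377, 0.7742)
step 30: x0=(-0.1272, 0.3933, 0.2386) x1=(-1.6196, 1.0578, -0.1407) x2=(-1.3105, -1.2068, 0.7480) x3=(-0.1366, -0.7125, 0.7494)
step 31: x0=(-0.1414, 0.3758, 0.2580) x1=(-1.6338, 1.0760, -0.1407) x2=(-1.3265, -1.1737, 0.7490) x3=(-0.1879, -0.6871, 0.7243)
step 32: x0=(-0.1564, 0.3576, 0.2776) x1=(-1.6477, 1.0937, -0.1406) x2=(-1.3419, -1.1400, 0.7499) x3=(-0.2405, -0.6616, 0.6990)
step 33: x0=(-0.1722, 0.3386, 0.2975) x1=(-1.6613, 1.1110, -0.1402) x2=(-1.3568, -1.1056, 0.7506) x3=(-0.2943, -0.6358, 0.6734)
step 34: x0=(-0.1890, 0.3188, 0.3177) x1=(-1.6745, 1.1278, -0.1395) x2=(-1.3709, -1.0706, 0.7511) x3=(-0.3495, -0.6099, 0.6476)
step 35: x0=(-0.2067, 0.2981, 0.3381) x1=(-1.6875, 1.1441, -0.1387) x2=(-1.3844, -1.0349, 0.7514) x3=(-0.4061, -0.5837, 0.6216)
step 0 velocities: v0=(0.6600, -0.1200, 0.4600) v1=(-0.9700, 0.9800, -0.1500) v2=(-0.8800, 0.6500, 0.1000) v3=(-0.9100, 0.8200, -0.5400)
step 0: KE=3.6313, PE=-4.9676, E=-1.3363
step 35 velocities: v0=(-0.6283, -0.7317, 0.7073) v1=(-0.4419, 0.5528, 0.0329) v2=(-0.4523, 1.2444, 0.0056) v3=(-1.9749, 0.9083, -0.8993)
step 35: KE=4.6580, PE=-5.9936, E=-1.3356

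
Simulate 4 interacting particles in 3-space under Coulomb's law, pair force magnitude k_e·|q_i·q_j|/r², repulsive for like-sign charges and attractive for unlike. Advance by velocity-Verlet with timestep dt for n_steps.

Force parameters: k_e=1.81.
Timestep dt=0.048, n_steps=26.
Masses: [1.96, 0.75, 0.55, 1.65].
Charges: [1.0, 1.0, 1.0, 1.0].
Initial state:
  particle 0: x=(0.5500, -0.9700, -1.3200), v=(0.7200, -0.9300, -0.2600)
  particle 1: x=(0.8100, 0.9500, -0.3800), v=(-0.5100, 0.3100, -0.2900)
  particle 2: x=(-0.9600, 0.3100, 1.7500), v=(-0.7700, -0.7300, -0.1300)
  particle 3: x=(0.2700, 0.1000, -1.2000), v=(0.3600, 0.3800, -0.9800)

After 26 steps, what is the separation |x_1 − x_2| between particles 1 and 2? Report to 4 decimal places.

step 0: x0=(0.5500, -0.9700, -1.3200) x1=(0.8100, 0.9500, -0.3800) x2=(-0.9600, 0.3100, 1.7500) x3=(0.2700, 0.1000, -1.2000)
step 1: x0=(0.5848, -1.0157, -1.3327) x1=(0.7865, 0.9666, -0.3929) x2=(-0.9975, 0.2750, 1.7447) x3=(0.2868, 0.1187, -1.2475)
step 2: x0=(0.6200, -1.0633, -1.3459) x1=(0.7648, 0.9865, -0.4036) x2=(-1.0361, 0.2400, 1.7412) x3=(0.3026, 0.1382, -1.2961)
step 3: x0=(0.6556, -1.1127, -1.3594) x1=(0.7446, 1.0096, -0.4122) x2=(-1.0758, 0.2049, 1.7394) x3=(0.3176, 0.1584, -1.3458)
step 4: x0=(0.6915, -1.1637, -1.3732) x1=(0.7260, 1.0358, -0.4187) x2=(-1.1165, 0.1698, 1.7394) x3=(0.3318, 0.1790, -1.3967)
step 5: x0=(0.7278, -1.2162, -1.3873) x1=(0.7086, 1.0650, -0.4231) x2=(-1.1583, 0.1347, 1.7409) x3=(0.3454, 0.2000, -1.4488)
step 6: x0=(0.7645, -1.2699, -1.4016) x1=(0.6923, 1.0971, -0.4254) x2=(-1.2011, 0.0994, 1.7440) x3=(0.3584, 0.2214, -1.5021)
step 7: x0=(0.8014, -1.3249, -1.4160) x1=(0.6770, 1.1317, -0.4258) x2=(-1.2450, 0.0640, 1.7486) x3=(0.3710, 0.2430, -1.5566)
step 8: x0=(0.8386, -1.3809, -1.4306) x1=(0.6626, 1.1689, -0.4243) x2=(-1.2897, 0.0285, 1.7546) x3=(0.3831, 0.2649, -1.6122)
step 9: x0=(0.8762, -1.4380, -1.4453) x1=(0.6489, 1.2084, -0.4211) x2=(-1.3355, -0.0071, 1.7620) x3=(0.3949, 0.2869, -1.6689)
step 10: x0=(0.9139, -1.4960, -1.4602) x1=(0.6359, 1.2500, -0.4162) x2=(-1.3822, -0.0430, 1.7707) x3=(0.4064, 0.3090, -1.7267)
step 11: x0=(0.9520, -1.5548, -1.4751) x1=(0.6234, 1.2937, -0.4097) x2=(-1.4297, -0.0790, 1.7806) x3=(0.4176, 0.3313, -1.7855)
step 12: x0=(0.9902, -1.6143, -1.4901) x1=(0.6115, 1.3392, -0.4018) x2=(-1.4782, -0.1152, 1.7918) x3=(0.4287, 0.3538, -1.8452)
step 13: x0=(1.0287, -1.6746, -1.5052) x1=(0.5999, 1.3865, -0.3925) x2=(-1.5275, -0.1517, 1.8040) x3=(0.4395, 0.3763, -1.9059)
step 14: x0=(1.0674, -1.7355, -1.5203) x1=(0.5888, 1.4354, -0.3820) x2=(-1.5776, -0.1883, 1.8173) x3=(0.4503, 0.3990, -1.9674)
step 15: x0=(1.1062, -1.7970, -1.5355) x1=(0.5779, 1.4858, -0.3704) x2=(-1.6285, -0.2252, 1.8317) x3=(0.4609, 0.4217, -2.0297)
step 16: x0=(1.1453, -1.8591, -1.5507) x1=(0.5674, 1.5376, -0.3576) x2=(-1.6801, -0.2622, 1.8470) x3=(0.4713, 0.4445, -2.0927)
step 17: x0=(1.1846, -1.9217, -1.5660) x1=(0.5571, 1.5907, -0.3439) x2=(-1.7325, -0.2996, 1.8632) x3=(0.4817, 0.4675, -2.1565)
step 18: x0=(1.2240, -1.9847, -1.5814) x1=(0.5470, 1.6450, -0.3292) x2=(-1.7857, -0.3371, 1.8803) x3=(0.4921, 0.4905, -2.2209)
step 19: x0=(1.2636, -2.0482, -1.5967) x1=(0.5371, 1.7004, -0.3137) x2=(-1.8395, -0.3749, 1.8982) x3=(0.5024, 0.5136, -2.2860)
step 20: x0=(1.3033, -2.1121, -1.6121) x1=(0.5275, 1.7569, -0.2974) x2=(-1.8939, -0.4129, 1.9169) x3=(0.5126, 0.5368, -2.3516)
step 21: x0=(1.3432, -2.1764, -1.6276) x1=(0.5180, 1.8144, -0.2804) x2=(-1.9490, -0.4511, 1.9363) x3=(0.5228, 0.5600, -2.4178)
step 22: x0=(1.3832, -2.2410, -1.6430) x1=(0.5086, 1.8728, -0.2627) x2=(-2.0047, -0.4895, 1.9565) x3=(0.5329, 0.5834, -2.4844)
step 23: x0=(1.4234, -2.3060, -1.6585) x1=(0.4994, 1.9321, -0.2443) x2=(-2.0610, -0.5282, 1.9773) x3=(0.5431, 0.6068, -2.5516)
step 24: x0=(1.4637, -2.3713, -1.6740) x1=(0.4903, 1.9923, -0.2254) x2=(-2.1179, -0.5671, 1.9988) x3=(0.5532, 0.6303, -2.6192)
step 25: x0=(1.5041, -2.4368, -1.6895) x1=(0.4813, 2.0532, -0.2058) x2=(-2.1753, -0.6062, 2.0208) x3=(0.5633, 0.6538, -2.6873)
step 26: x0=(1.5446, -2.5027, -1.7051) x1=(0.4725, 2.1148, -0.1858) x2=(-2.2332, -0.6456, 2.0434) x3=(0.5734, 0.6774, -2.7557)

4.4621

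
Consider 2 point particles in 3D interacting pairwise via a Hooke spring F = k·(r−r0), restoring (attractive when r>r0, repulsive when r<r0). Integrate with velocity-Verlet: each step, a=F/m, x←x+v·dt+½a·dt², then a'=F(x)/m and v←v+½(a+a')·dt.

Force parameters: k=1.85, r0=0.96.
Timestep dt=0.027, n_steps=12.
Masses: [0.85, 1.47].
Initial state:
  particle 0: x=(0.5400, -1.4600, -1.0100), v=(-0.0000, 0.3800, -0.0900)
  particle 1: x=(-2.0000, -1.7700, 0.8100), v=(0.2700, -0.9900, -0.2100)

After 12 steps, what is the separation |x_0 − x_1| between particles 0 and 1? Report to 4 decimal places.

step 0: x0=(0.5400, -1.4600, -1.0100) x1=(-2.0000, -1.7700, 0.8100)
step 1: x0=(0.5386, -1.4499, -1.0114) x1=(-1.9919, -1.7966, 0.8038)
step 2: x0=(0.5344, -1.4402, -1.0109) x1=(-1.9822, -1.8230, 0.7963)
step 3: x0=(0.5275, -1.4309, -1.0083) x1=(-1.9709, -1.8492, 0.7878)
step 4: x0=(0.5178, -1.4221, -1.0038) x1=(-1.9580, -1.8751, 0.7781)
step 5: x0=(0.5054, -1.4138, -0.9973) x1=(-1.9435, -1.9007, 0.7673)
step 6: x0=(0.4903, -1.4060, -0.9889) x1=(-1.9275, -1.9260, 0.7554)
step 7: x0=(0.4727, -1.3987, -0.9786) x1=(-1.9100, -1.9510, 0.7423)
step 8: x0=(0.4524, -1.3921, -0.9665) x1=(-1.8910, -1.9757, 0.7282)
step 9: x0=(0.4297, -1.3860, -0.9525) x1=(-1.8706, -1.9999, 0.7131)
step 10: x0=(0.4045, -1.3807, -0.9368) x1=(-1.8487, -2.0238, 0.6969)
step 11: x0=(0.3769, -1.3760, -0.9194) x1=(-1.8255, -2.0474, 0.6798)
step 12: x0=(0.3470, -1.3720, -0.9003) x1=(-1.8009, -2.0705, 0.6617)

2.7461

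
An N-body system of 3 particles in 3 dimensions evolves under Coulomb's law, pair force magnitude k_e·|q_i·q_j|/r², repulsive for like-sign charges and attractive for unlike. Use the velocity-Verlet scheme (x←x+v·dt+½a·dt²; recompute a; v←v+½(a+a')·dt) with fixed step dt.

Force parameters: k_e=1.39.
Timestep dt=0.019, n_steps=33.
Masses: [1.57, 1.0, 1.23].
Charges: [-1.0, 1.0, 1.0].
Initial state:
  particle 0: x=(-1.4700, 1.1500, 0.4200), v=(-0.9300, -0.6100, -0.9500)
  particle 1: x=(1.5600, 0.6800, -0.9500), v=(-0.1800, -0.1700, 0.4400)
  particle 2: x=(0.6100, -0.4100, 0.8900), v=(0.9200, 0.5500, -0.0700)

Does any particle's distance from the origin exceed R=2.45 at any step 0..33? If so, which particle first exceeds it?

step 0: x0=(-1.4700, 1.1500, 0.4200) x1=(1.5600, 0.6800, -0.9500) x2=(0.6100, -0.4100, 0.8900)
step 1: x0=(-1.4876, 1.1384, 0.4019) x1=(1.5566, 0.6768, -0.9417) x2=(0.6274, -0.3996, 0.8887)
step 2: x0=(-1.5052, 1.1268, 0.3839) x1=(1.5532, 0.6736, -0.9334) x2=(0.6448, -0.3891, 0.8874)
step 3: x0=(-1.5227, 1.1151, 0.3658) x1=(1.5497, 0.6705, -0.9252) x2=(0.6621, -0.3787, 0.8862)
step 4: x0=(-1.5402, 1.1034, 0.3478) x1=(1.5463, 0.6675, -0.9170) x2=(0.6793, -0.3682, 0.8851)
step 5: x0=(-1.5576, 1.0917, 0.3297) x1=(1.5429, 0.6645, -0.9089) x2=(0.6964, -0.3578, 0.8840)
step 6: x0=(-1.5749, 1.0799, 0.3117) x1=(1.5394, 0.6615, -0.9009) x2=(0.7135, -0.3474, 0.8829)
step 7: x0=(-1.5922, 1.0682, 0.2936) x1=(1.5360, 0.6586, -0.8929) x2=(0.7305, -0.3370, 0.8819)
step 8: x0=(-1.6094, 1.0564, 0.2755) x1=(1.5326, 0.6558, -0.8850) x2=(0.7474, -0.3266, 0.8810)
step 9: x0=(-1.6265, 1.0446, 0.2575) x1=(1.5291, 0.6530, -0.8772) x2=(0.7642, -0.3162, 0.8801)
step 10: x0=(-1.6436, 1.0327, 0.2394) x1=(1.5257, 0.6502, -0.8695) x2=(0.7810, -0.3058, 0.8793)
step 11: x0=(-1.6607, 1.0208, 0.2213) x1=(1.5222, 0.6476, -0.8618) x2=(0.7977, -0.2954, 0.8786)
step 12: x0=(-1.6776, 1.0090, 0.2032) x1=(1.5188, 0.6449, -0.8542) x2=(0.8143, -0.2851, 0.8779)
step 13: x0=(-1.6945, 0.9971, 0.1852) x1=(1.5153, 0.6424, -0.8467) x2=(0.8308, -0.2748, 0.8773)
step 14: x0=(-1.7114, 0.9851, 0.1671) x1=(1.5119, 0.6398, -0.8392) x2=(0.8473, -0.2645, 0.8767)
step 15: x0=(-1.7282, 0.9732, 0.1490) x1=(1.5084, 0.6374, -0.8319) x2=(0.8637, -0.2542, 0.8763)
step 16: x0=(-1.7449, 0.9612, 0.1310) x1=(1.5049, 0.6350, -0.8247) x2=(0.8800, -0.2440, 0.8758)
step 17: x0=(-1.7616, 0.9493, 0.1129) x1=(1.5015, 0.6326, -0.8175) x2=(0.8962, -0.2337, 0.8755)
step 18: x0=(-1.7782, 0.9373, 0.0949) x1=(1.4980, 0.6304, -0.8104) x2=(0.9124, -0.2235, 0.8752)
step 19: x0=(-1.7948, 0.9252, 0.0768) x1=(1.4945, 0.6281, -0.8035) x2=(0.9285, -0.2134, 0.8751)
step 20: x0=(-1.8113, 0.9132, 0.0587) x1=(1.4911, 0.6260, -0.7966) x2=(0.9446, -0.2032, 0.8750)
step 21: x0=(-1.8277, 0.9012, 0.0407) x1=(1.4876, 0.6239, -0.7898) x2=(0.9605, -0.1931, 0.8749)
step 22: x0=(-1.8441, 0.8891, 0.0226) x1=(1.4841, 0.6218, -0.7832) x2=(0.9764, -0.1830, 0.8750)
step 23: x0=(-1.8605, 0.8771, 0.0046) x1=(1.4806, 0.6198, -0.7766) x2=(0.9923, -0.1730, 0.8752)
step 24: x0=(-1.8767, 0.8650, -0.0135) x1=(1.4771, 0.6179, -0.7702) x2=(1.0080, -0.1630, 0.8754)
step 25: x0=(-1.8930, 0.8529, -0.0315) x1=(1.4736, 0.6160, -0.7639) x2=(1.0237, -0.1530, 0.8757)
step 26: x0=(-1.9091, 0.8408, -0.0496) x1=(1.4701, 0.6142, -0.7577) x2=(1.0394, -0.1431, 0.8761)
step 27: x0=(-1.9253, 0.8287, -0.0676) x1=(1.4666, 0.6125, -0.7516) x2=(1.0549, -0.1332, 0.8766)
step 28: x0=(-1.9413, 0.8166, -0.0856) x1=(1.4631, 0.6108, -0.7457) x2=(1.0705, -0.1233, 0.8773)
step 29: x0=(-1.9574, 0.8044, -0.1037) x1=(1.4596, 0.6092, -0.7398) x2=(1.0859, -0.1135, 0.8780)
step 30: x0=(-1.9733, 0.7923, -0.1217) x1=(1.4560, 0.6077, -0.7341) x2=(1.1013, -0.1037, 0.8788)
step 31: x0=(-1.9892, 0.7801, -0.1397) x1=(1.4525, 0.6062, -0.7286) x2=(1.1166, -0.0939, 0.8797)
step 32: x0=(-2.0051, 0.7680, -0.1578) x1=(1.4489, 0.6048, -0.7231) x2=(1.1319, -0.0842, 0.8807)
step 33: x0=(-2.0209, 0.7558, -0.1758) x1=(1.4454, 0.6034, -0.7178) x2=(1.1471, -0.0746, 0.8818)

no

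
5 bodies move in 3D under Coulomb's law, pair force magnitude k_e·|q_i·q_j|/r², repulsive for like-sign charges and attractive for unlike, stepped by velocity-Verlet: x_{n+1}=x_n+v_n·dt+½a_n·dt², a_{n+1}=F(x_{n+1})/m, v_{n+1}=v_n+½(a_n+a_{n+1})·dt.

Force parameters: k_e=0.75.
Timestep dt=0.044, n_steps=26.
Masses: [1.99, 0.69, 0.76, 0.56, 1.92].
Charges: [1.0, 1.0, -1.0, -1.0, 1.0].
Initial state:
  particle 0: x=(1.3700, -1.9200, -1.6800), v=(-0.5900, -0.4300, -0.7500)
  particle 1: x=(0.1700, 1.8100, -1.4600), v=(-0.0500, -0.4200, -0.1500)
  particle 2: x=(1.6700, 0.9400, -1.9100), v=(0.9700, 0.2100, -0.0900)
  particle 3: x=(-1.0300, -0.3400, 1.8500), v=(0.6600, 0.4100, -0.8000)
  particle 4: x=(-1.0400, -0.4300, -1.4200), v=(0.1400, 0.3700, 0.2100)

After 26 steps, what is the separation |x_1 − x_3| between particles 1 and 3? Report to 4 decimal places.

2.7834

step 0: x0=(1.3700, -1.9200, -1.6800) x1=(0.1700, 1.8100, -1.4600) x2=(1.6700, 0.9400, -1.9100) x3=(-1.0300, -0.3400, 1.8500) x4=(-1.0400, -0.4300, -1.4200)
step 1: x0=(1.3441, -1.9389, -1.7130) x1=(0.1681, 1.7915, -1.4666) x2=(1.7124, 0.9492, -1.9139) x3=(-1.0009, -0.3220, 1.8146) x4=(-1.0339, -0.4137, -1.4107)
step 2: x0=(1.3182, -1.9578, -1.7460) x1=(0.1669, 1.7731, -1.4733) x2=(1.7541, 0.9585, -1.9177) x3=(-0.9718, -0.3039, 1.7788) x4=(-1.0278, -0.3975, -1.4014)
step 3: x0=(1.2925, -1.9767, -1.7790) x1=(0.1662, 1.7548, -1.4800) x2=(1.7951, 0.9676, -1.9213) x3=(-0.9427, -0.2859, 1.7427) x4=(-1.0218, -0.3812, -1.3920)
step 4: x0=(1.2668, -1.9957, -1.8119) x1=(0.1662, 1.7366, -1.4868) x2=(1.8355, 0.9768, -1.9249) x3=(-0.9135, -0.2679, 1.7061) x4=(-1.0159, -0.3650, -1.3825)
step 5: x0=(1.2412, -2.0146, -1.8449) x1=(0.1668, 1.7186, -1.4936) x2=(1.8753, 0.9859, -1.9283) x3=(-0.8843, -0.2498, 1.6691) x4=(-1.0100, -0.3488, -1.3729)
step 6: x0=(1.2157, -2.0335, -1.8778) x1=(0.1681, 1.7007, -1.5004) x2=(1.9145, 0.9950, -1.9317) x3=(-0.8550, -0.2318, 1.6317) x4=(-1.0043, -0.3327, -1.3632)
step 7: x0=(1.1903, -2.0524, -1.9108) x1=(0.1699, 1.6829, -1.5073) x2=(1.9530, 1.0040, -1.9349) x3=(-0.8258, -0.2138, 1.5938) x4=(-0.9985, -0.3166, -1.3534)
step 8: x0=(1.1650, -2.0714, -1.9437) x1=(0.1724, 1.6654, -1.5141) x2=(1.9910, 1.0129, -1.9381) x3=(-0.7965, -0.1957, 1.5555) x4=(-0.9929, -0.3005, -1.3435)
step 9: x0=(1.1397, -2.0904, -1.9767) x1=(0.1755, 1.6481, -1.5210) x2=(2.0283, 1.0218, -1.9413) x3=(-0.7672, -0.1777, 1.5167) x4=(-0.9873, -0.2844, -1.3335)
step 10: x0=(1.1145, -2.1094, -2.0096) x1=(0.1792, 1.6311, -1.5278) x2=(2.0651, 1.0306, -1.9443) x3=(-0.7379, -0.1597, 1.4774) x4=(-0.9819, -0.2684, -1.3234)
step 11: x0=(1.0894, -2.1284, -2.0425) x1=(0.1836, 1.6143, -1.5347) x2=(2.1012, 1.0394, -1.9473) x3=(-0.7086, -0.1417, 1.4376) x4=(-0.9765, -0.2524, -1.3132)
step 12: x0=(1.0644, -2.1474, -2.0755) x1=(0.1886, 1.5978, -1.5415) x2=(2.1368, 1.0480, -1.9503) x3=(-0.6793, -0.1237, 1.3973) x4=(-0.9711, -0.2365, -1.3029)
step 13: x0=(1.0395, -2.1665, -2.1084) x1=(0.1942, 1.5816, -1.5483) x2=(2.1719, 1.0566, -1.9532) x3=(-0.6500, -0.1057, 1.3564) x4=(-0.9659, -0.2206, -1.2924)
step 14: x0=(1.0146, -2.1856, -2.1413) x1=(0.2004, 1.5656, -1.5551) x2=(2.2063, 1.0651, -1.9561) x3=(-0.6207, -0.0877, 1.3150) x4=(-0.9607, -0.2048, -1.2818)
step 15: x0=(0.9898, -2.2047, -2.1742) x1=(0.2073, 1.5500, -1.5619) x2=(2.2402, 1.0735, -1.9589) x3=(-0.5914, -0.0698, 1.2730) x4=(-0.9556, -0.1890, -1.2710)
step 16: x0=(0.9651, -2.2238, -2.2071) x1=(0.2148, 1.5348, -1.5686) x2=(2.2736, 1.0819, -1.9618) x3=(-0.5622, -0.0518, 1.2304) x4=(-0.9506, -0.1732, -1.2601)
step 17: x0=(0.9405, -2.2430, -2.2400) x1=(0.2229, 1.5198, -1.5754) x2=(2.3065, 1.0901, -1.9645) x3=(-0.5330, -0.0338, 1.1872) x4=(-0.9456, -0.1575, -1.2491)
step 18: x0=(0.9159, -2.2622, -2.2730) x1=(0.2317, 1.5052, -1.5820) x2=(2.3388, 1.0983, -1.9673) x3=(-0.5039, -0.0159, 1.1434) x4=(-0.9408, -0.1419, -1.2378)
step 19: x0=(0.8914, -2.2815, -2.3059) x1=(0.2411, 1.4910, -1.5887) x2=(2.3706, 1.1064, -1.9701) x3=(-0.4749, 0.0021, 1.0989) x4=(-0.9360, -0.1263, -1.2264)
step 20: x0=(0.8670, -2.3008, -2.3388) x1=(0.2511, 1.4772, -1.5953) x2=(2.4019, 1.1145, -1.9728) x3=(-0.4459, 0.0200, 1.0537) x4=(-0.9313, -0.1108, -1.2148)
step 21: x0=(0.8426, -2.3201, -2.3717) x1=(0.2618, 1.4637, -1.6019) x2=(2.4327, 1.1224, -1.9755) x3=(-0.4170, 0.0379, 1.0078) x4=(-0.9267, -0.0954, -1.2031)
step 22: x0=(0.8182, -2.3394, -2.4047) x1=(0.2732, 1.4505, -1.6084) x2=(2.4630, 1.1302, -1.9782) x3=(-0.3882, 0.0558, 0.9612) x4=(-0.9221, -0.0800, -1.1911)
step 23: x0=(0.7940, -2.3588, -2.4376) x1=(0.2852, 1.4378, -1.6149) x2=(2.4929, 1.1380, -1.9810) x3=(-0.3596, 0.0737, 0.9138) x4=(-0.9176, -0.0647, -1.1789)
step 24: x0=(0.7698, -2.3783, -2.4705) x1=(0.2979, 1.4254, -1.6213) x2=(2.5222, 1.1457, -1.9837) x3=(-0.3311, 0.0916, 0.8656) x4=(-0.9132, -0.0494, -1.1665)
step 25: x0=(0.7456, -2.3977, -2.5034) x1=(0.3113, 1.4134, -1.6277) x2=(2.5511, 1.1533, -1.9864) x3=(-0.3027, 0.1095, 0.8166) x4=(-0.9089, -0.0342, -1.1539)
step 26: x0=(0.7215, -2.4172, -2.5364) x1=(0.3253, 1.4018, -1.6340) x2=(2.5795, 1.1609, -1.9891) x3=(-0.2745, 0.1273, 0.7667) x4=(-0.9046, -0.0191, -1.1410)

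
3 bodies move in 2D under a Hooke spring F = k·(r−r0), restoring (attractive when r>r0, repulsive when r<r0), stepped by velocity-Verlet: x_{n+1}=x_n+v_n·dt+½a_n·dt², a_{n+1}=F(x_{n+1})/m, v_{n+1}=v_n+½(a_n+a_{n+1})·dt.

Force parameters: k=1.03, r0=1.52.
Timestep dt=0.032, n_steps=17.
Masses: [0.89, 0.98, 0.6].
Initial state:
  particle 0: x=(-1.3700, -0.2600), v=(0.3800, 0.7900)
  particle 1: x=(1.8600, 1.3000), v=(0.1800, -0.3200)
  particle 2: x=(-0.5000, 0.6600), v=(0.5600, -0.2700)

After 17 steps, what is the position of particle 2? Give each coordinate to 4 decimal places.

(0.0563, 0.6163)

step 0: x0=(-1.3700, -0.2600) x1=(1.8600, 1.3000) x2=(-0.5000, 0.6600)
step 1: x0=(-1.3568, -0.2343) x1=(1.8643, 1.2891) x2=(-0.4811, 0.6517)
step 2: x0=(-1.3417, -0.2078) x1=(1.8656, 1.2771) x2=(-0.4604, 0.6442)
step 3: x0=(-1.3247, -0.1805) x1=(1.8641, 1.2639) x2=(-0.4378, 0.6375)
step 4: x0=(-1.3058, -0.1525) x1=(1.8597, 1.2495) x2=(-0.4133, 0.6315)
step 5: x0=(-1.2851, -0.1239) x1=(1.8525, 1.2341) x2=(-0.3869, 0.6264)
step 6: x0=(-1.2626, -0.0946) x1=(1.8426, 1.2177) x2=(-0.3587, 0.6219)
step 7: x0=(-1.2385, -0.0647) x1=(1.8301, 1.2002) x2=(-0.3288, 0.6183)
step 8: x0=(-1.2127, -0.0343) x1=(1.8151, 1.1818) x2=(-0.2970, 0.6153)
step 9: x0=(-1.1855, -0.0034) x1=(1.7976, 1.1626) x2=(-0.2636, 0.6131)
step 10: x0=(-1.1567, 0.0280) x1=(1.7779, 1.1425) x2=(-0.2285, 0.6115)
step 11: x0=(-1.1266, 0.0597) x1=(1.7559, 1.1216) x2=(-0.1919, 0.6106)
step 12: x0=(-1.0952, 0.0919) x1=(1.7318, 1.1000) x2=(-0.1537, 0.6103)
step 13: x0=(-1.0627, 0.1244) x1=(1.7057, 1.0778) x2=(-0.1142, 0.6106)
step 14: x0=(-1.0290, 0.1572) x1=(1.6779, 1.0549) x2=(-0.0733, 0.6113)
step 15: x0=(-0.9943, 0.1902) x1=(1.6484, 1.0316) x2=(-0.0312, 0.6126)
step 16: x0=(-0.9587, 0.2235) x1=(1.6174, 1.0078) x2=(0.0120, 0.6143)
step 17: x0=(-0.9224, 0.2569) x1=(1.5851, 0.9836) x2=(0.0563, 0.6163)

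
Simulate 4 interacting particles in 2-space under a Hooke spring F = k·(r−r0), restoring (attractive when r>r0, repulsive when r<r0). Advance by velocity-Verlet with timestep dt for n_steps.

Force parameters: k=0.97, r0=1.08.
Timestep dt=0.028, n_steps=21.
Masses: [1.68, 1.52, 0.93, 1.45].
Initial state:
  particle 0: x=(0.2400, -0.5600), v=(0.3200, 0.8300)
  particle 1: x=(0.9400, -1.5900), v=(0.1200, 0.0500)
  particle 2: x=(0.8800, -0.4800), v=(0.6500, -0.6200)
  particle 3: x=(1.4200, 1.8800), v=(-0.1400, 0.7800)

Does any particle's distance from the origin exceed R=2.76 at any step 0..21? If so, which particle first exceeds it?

step 0: x0=(0.2400, -0.5600) x1=(0.9400, -1.5900) x2=(0.8800, -0.4800) x3=(1.4200, 1.8800)
step 1: x0=(0.2490, -0.5365) x1=(0.9434, -1.5880) x2=(0.8985, -0.4968) x3=(1.4157, 1.9005)
step 2: x0=(0.2583, -0.5124) x1=(0.9470, -1.5846) x2=(0.9176, -0.5125) x3=(1.4108, 1.9182)
step 3: x0=(0.2676, -0.4877) x1=(0.9506, -1.5800) x2=(0.9372, -0.5271) x3=(1.4051, 1.9332)
step 4: x0=(0.2772, -0.4624) x1=(0.9543, -1.5741) x2=(0.9575, -0.5405) x3=(1.3988, 1.9454)
step 5: x0=(0.2869, -0.4365) x1=(0.9582, -1.5668) x2=(0.9782, -0.5528) x3=(1.3919, 1.9549)
step 6: x0=(0.2968, -0.4101) x1=(0.9621, -1.5583) x2=(0.9994, -0.5639) x3=(1.3843, 1.9615)
step 7: x0=(0.3069, -0.3831) x1=(0.9661, -1.5485) x2=(1.0211, -0.5738) x3=(1.3761, 1.9654)
step 8: x0=(0.3172, -0.3555) x1=(0.9702, -1.5374) x2=(1.0433, -0.5825) x3=(1.3674, 1.9665)
step 9: x0=(0.3277, -0.3274) x1=(0.9744, -1.5251) x2=(1.0659, -0.5899) x3=(1.3581, 1.9649)
step 10: x0=(0.3384, -0.2988) x1=(0.9786, -1.5115) x2=(1.0888, -0.5961) x3=(1.3482, 1.9605)
step 11: x0=(0.3493, -0.2697) x1=(0.9829, -1.4966) x2=(1.1121, -0.6010) x3=(1.3378, 1.9534)
step 12: x0=(0.3603, -0.2400) x1=(0.9872, -1.4805) x2=(1.1357, -0.6047) x3=(1.3270, 1.9437)
step 13: x0=(0.3716, -0.2100) x1=(0.9915, -1.4631) x2=(1.1596, -0.6071) x3=(1.3157, 1.9313)
step 14: x0=(0.3832, -0.1795) x1=(0.9959, -1.4446) x2=(1.1837, -0.6082) x3=(1.3040, 1.9163)
step 15: x0=(0.3949, -0.1485) x1=(1.0002, -1.4249) x2=(1.2081, -0.6080) x3=(1.2918, 1.8988)
step 16: x0=(0.4068, -0.1173) x1=(1.0046, -1.4040) x2=(1.2326, -0.6065) x3=(1.2793, 1.8788)
step 17: x0=(0.4190, -0.0856) x1=(1.0090, -1.3820) x2=(1.2573, -0.6037) x3=(1.2665, 1.8564)
step 18: x0=(0.4314, -0.0537) x1=(1.0133, -1.3589) x2=(1.2822, -0.5997) x3=(1.2533, 1.8317)
step 19: x0=(0.4440, -0.0215) x1=(1.0176, -1.3347) x2=(1.3071, -0.5943) x3=(1.2398, 1.8046)
step 20: x0=(0.4568, 0.0110) x1=(1.0218, -1.3094) x2=(1.3321, -0.5877) x3=(1.2262, 1.7754)
step 21: x0=(0.4698, 0.0437) x1=(1.0260, -1.2831) x2=(1.3572, -0.5798) x3=(1.2123, 1.7440)

no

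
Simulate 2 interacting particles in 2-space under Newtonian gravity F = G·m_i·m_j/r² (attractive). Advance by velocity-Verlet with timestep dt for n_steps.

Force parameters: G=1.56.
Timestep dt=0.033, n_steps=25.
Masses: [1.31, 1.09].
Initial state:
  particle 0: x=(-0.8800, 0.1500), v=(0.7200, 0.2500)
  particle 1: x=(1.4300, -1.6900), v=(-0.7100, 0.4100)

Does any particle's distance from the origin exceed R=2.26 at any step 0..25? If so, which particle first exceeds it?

no

step 0: x0=(-0.8800, 0.1500) x1=(1.4300, -1.6900)
step 1: x0=(-0.8562, 0.1582) x1=(1.4065, -1.6764)
step 2: x0=(-0.8321, 0.1662) x1=(1.3827, -1.6626)
step 3: x0=(-0.8080, 0.1741) x1=(1.3588, -1.6487)
step 4: x0=(-0.7836, 0.1819) x1=(1.3346, -1.6345)
step 5: x0=(-0.7591, 0.1895) x1=(1.3103, -1.6202)
step 6: x0=(-0.7343, 0.1969) x1=(1.2857, -1.6057)
step 7: x0=(-0.7094, 0.2042) x1=(1.2609, -1.5910)
step 8: x0=(-0.6843, 0.2113) x1=(1.2358, -1.5761)
step 9: x0=(-0.6590, 0.2182) x1=(1.2105, -1.5610)
step 10: x0=(-0.6335, 0.2249) x1=(1.1850, -1.5456)
step 11: x0=(-0.6078, 0.2314) x1=(1.1592, -1.5300)
step 12: x0=(-0.5819, 0.2378) x1=(1.1332, -1.5141)
step 13: x0=(-0.5557, 0.2438) x1=(1.1069, -1.4980)
step 14: x0=(-0.5294, 0.2497) x1=(1.0803, -1.4816)
step 15: x0=(-0.5028, 0.2553) x1=(1.0535, -1.4649)
step 16: x0=(-0.4760, 0.2607) x1=(1.0264, -1.4479)
step 17: x0=(-0.4489, 0.2658) x1=(0.9990, -1.4306)
step 18: x0=(-0.4216, 0.2706) x1=(0.9713, -1.4129)
step 19: x0=(-0.3941, 0.2751) x1=(0.9434, -1.3949)
step 20: x0=(-0.3663, 0.2793) x1=(0.9151, -1.3765)
step 21: x0=(-0.3382, 0.2831) x1=(0.8865, -1.3577)
step 22: x0=(-0.3099, 0.2866) x1=(0.8576, -1.3384)
step 23: x0=(-0.2813, 0.2898) x1=(0.8284, -1.3188)
step 24: x0=(-0.2525, 0.2925) x1=(0.7988, -1.2986)
step 25: x0=(-0.2233, 0.2948) x1=(0.7689, -1.2779)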